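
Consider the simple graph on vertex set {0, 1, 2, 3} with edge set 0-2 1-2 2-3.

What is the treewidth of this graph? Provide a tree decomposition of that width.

The largest bag has 2 vertices, giving width 1; this decomposition certifies tw(G) ≤ 1. Since G has at least one edge (e.g. 2–3), it is not an edgeless graph, so tw(G) ≥ 1. The upper and lower bounds meet at 1, so that is the treewidth.

Treewidth 1.
One such decomposition:
Bags: B1 = {2, 3}  B2 = {1, 2}  B3 = {0, 2}
Tree: B1–B2, B2–B3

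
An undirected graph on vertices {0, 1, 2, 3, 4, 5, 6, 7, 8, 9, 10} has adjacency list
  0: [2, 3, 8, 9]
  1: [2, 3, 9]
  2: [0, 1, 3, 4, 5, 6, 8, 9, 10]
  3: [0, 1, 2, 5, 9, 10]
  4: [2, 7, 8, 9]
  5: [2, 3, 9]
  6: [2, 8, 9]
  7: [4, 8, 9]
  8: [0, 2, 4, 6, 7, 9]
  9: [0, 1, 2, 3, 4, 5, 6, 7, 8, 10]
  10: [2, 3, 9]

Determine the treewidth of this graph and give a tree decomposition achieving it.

The largest bag has 4 vertices, giving width 3; this decomposition certifies tw(G) ≤ 3. For the lower bound, the 4 vertices {0, 2, 8, 9} are pairwise adjacent, and any tree decomposition puts a clique entirely inside one bag — forcing width ≥ 3. Hence tw(G) = 3 exactly.

Treewidth 3.
One such decomposition:
Bags: B1 = {0, 2, 8, 9}  B2 = {0, 2, 3, 9}  B3 = {2, 4, 8, 9}  B4 = {2, 6, 8, 9}  B5 = {1, 2, 3, 9}  B6 = {4, 7, 8, 9}  B7 = {2, 3, 5, 9}  B8 = {2, 3, 9, 10}
Tree: B1–B2, B1–B3, B3–B4, B2–B5, B3–B6, B2–B7, B5–B8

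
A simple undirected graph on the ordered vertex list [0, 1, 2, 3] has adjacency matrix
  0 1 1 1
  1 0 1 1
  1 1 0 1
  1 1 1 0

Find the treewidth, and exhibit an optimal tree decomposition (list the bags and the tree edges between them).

A single bag containing all 4 vertices is trivially a valid decomposition of width 3. For the lower bound, the 4 vertices {0, 1, 2, 3} are pairwise adjacent, and any tree decomposition puts a clique entirely inside one bag — forcing width ≥ 3. Therefore the treewidth is 3.

Treewidth 3.
Bags: B1 = {0, 1, 2, 3}
Tree: (single bag)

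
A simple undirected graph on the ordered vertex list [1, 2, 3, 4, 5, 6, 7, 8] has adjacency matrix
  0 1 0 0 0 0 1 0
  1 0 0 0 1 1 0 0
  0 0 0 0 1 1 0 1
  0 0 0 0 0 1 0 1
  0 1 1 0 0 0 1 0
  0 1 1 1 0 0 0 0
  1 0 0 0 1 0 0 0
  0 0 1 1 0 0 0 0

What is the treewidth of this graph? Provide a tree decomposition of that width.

Every bag has size at most 3, so the width is 3 − 1 = 2 and tw(G) ≤ 2. Since 7–1–2–5–7 is a cycle in G, G is not acyclic. Forests are exactly the graphs of treewidth ≤ 1, so tw(G) ≥ 2. The upper and lower bounds meet at 2, so that is the treewidth.

Treewidth 2.
One optimal decomposition is:
Bags: B1 = {1, 5, 7}  B2 = {1, 2, 5}  B3 = {2, 3, 5}  B4 = {2, 3, 6}  B5 = {3, 6, 8}  B6 = {4, 6, 8}
Tree: B1–B2, B2–B3, B3–B4, B4–B5, B5–B6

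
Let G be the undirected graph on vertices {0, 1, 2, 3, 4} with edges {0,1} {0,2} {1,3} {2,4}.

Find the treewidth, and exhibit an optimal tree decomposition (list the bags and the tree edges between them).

The largest bag has 2 vertices, giving width 1; this decomposition certifies tw(G) ≤ 1. Any graph with an edge has treewidth ≥ 1, and G has the edge 2–0. Therefore the treewidth is 1.

Treewidth 1.
One optimal decomposition is:
Bags: B1 = {0, 2}  B2 = {0, 1}  B3 = {2, 4}  B4 = {1, 3}
Tree: B1–B2, B1–B3, B2–B4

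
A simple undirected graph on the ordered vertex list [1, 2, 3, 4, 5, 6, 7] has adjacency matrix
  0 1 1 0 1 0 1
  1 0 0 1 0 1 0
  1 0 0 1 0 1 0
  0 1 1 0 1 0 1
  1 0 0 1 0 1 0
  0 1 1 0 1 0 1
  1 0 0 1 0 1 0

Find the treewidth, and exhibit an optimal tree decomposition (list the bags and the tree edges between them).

Each bag holds 4 vertices, so the decomposition has width 3, which upper-bounds the treewidth. For the lower bound: the 4 vertex sets {5,6}, {4,7}, {1}, {3} are disjoint, each induces a connected subgraph, and every pair is joined by at least one edge of G. Contracting each set to a single vertex therefore yields K_{4} as a minor, and since treewidth is minor-monotone, tw(G) ≥ tw(K_{4}) = 3. Therefore the treewidth is 3.

Treewidth 3.
One such decomposition:
Bags: B1 = {1, 4, 5, 6}  B2 = {1, 4, 6, 7}  B3 = {1, 3, 4, 6}  B4 = {1, 2, 4, 6}
Tree: B1–B2, B2–B3, B3–B4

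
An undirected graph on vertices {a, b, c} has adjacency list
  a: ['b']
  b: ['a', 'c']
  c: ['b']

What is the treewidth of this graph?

A width-1 tree decomposition is:
Bags: B1 = {b, c}  B2 = {a, b}
Tree: B1–B2
Every bag has size at most 2, so the width is 2 − 1 = 1 and tw(G) ≤ 1. Since G has at least one edge (e.g. c–b), it is not an edgeless graph, so tw(G) ≥ 1. Combining the bounds, tw(G) = 1.

1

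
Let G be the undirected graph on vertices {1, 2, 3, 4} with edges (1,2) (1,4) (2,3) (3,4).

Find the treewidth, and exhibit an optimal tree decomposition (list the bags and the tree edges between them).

Treewidth 2.
One such decomposition:
Bags: B1 = {1, 3, 4}  B2 = {1, 2, 3}
Tree: B1–B2

The largest bag has 3 vertices, giving width 2; this decomposition certifies tw(G) ≤ 2. For the lower bound, G contains the cycle 1–4–3–2–1, so G is not a forest; only forests have treewidth ≤ 1, hence tw(G) ≥ 2. The upper and lower bounds meet at 2, so that is the treewidth.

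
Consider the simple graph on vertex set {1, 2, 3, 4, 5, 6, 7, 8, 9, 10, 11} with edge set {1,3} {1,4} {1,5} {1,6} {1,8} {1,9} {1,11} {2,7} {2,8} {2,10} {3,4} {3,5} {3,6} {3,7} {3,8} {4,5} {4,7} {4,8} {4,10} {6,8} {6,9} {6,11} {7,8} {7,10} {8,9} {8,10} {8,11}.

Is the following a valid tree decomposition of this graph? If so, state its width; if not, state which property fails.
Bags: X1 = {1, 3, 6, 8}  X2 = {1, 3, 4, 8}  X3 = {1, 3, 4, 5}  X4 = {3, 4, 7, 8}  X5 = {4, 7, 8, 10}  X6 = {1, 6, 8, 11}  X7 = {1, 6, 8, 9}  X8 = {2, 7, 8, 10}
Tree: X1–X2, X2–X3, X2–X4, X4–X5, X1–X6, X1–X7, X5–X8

Yes; width 3.

Every vertex of G appears in some bag (union = {1, 2, 3, 4, 5, 6, 7, 8, 9, 10, 11}); every edge is covered by a bag; and for each vertex v the set of bags containing v is connected in the bag tree. The decomposition is therefore valid. The largest bag has 4 vertices, so the width is 3.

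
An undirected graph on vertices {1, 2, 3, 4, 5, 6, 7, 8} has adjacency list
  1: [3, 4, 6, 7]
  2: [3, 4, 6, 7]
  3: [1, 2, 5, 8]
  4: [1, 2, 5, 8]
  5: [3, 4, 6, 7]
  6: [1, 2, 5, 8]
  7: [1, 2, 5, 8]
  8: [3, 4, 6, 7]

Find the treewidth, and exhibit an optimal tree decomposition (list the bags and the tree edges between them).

Every bag has size at most 5, so the width is 5 − 1 = 4 and tw(G) ≤ 4. For the lower bound: the 5 vertex sets {2,6}, {4,8}, {1,3}, {5}, {7} are disjoint, each induces a connected subgraph, and every pair is joined by at least one edge of G. Contracting each set to a single vertex therefore yields K_{5} as a minor, and since treewidth is minor-monotone, tw(G) ≥ tw(K_{5}) = 4. Hence tw(G) = 4 exactly.

Treewidth 4.
One such decomposition:
Bags: B1 = {1, 2, 5, 6, 8}  B2 = {1, 2, 4, 5, 8}  B3 = {1, 2, 3, 5, 8}  B4 = {1, 2, 5, 7, 8}
Tree: B1–B2, B2–B3, B3–B4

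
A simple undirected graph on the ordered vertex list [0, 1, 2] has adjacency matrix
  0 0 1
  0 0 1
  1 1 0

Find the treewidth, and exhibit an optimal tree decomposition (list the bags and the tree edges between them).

Every bag has size at most 2, so the width is 2 − 1 = 1 and tw(G) ≤ 1. Any graph with an edge has treewidth ≥ 1, and G has the edge 2–0. The upper and lower bounds meet at 1, so that is the treewidth.

Treewidth 1.
One such decomposition:
Bags: B1 = {0, 2}  B2 = {1, 2}
Tree: B1–B2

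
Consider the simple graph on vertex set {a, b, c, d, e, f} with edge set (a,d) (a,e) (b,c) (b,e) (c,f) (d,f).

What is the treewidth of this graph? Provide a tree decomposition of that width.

The largest bag has 3 vertices, giving width 2; this decomposition certifies tw(G) ≤ 2. The edges a–d–f–c–b–e–a form a cycle, so G is not a tree and its treewidth is at least 2. Therefore the treewidth is 2.

Treewidth 2.
Bags: B1 = {a, d, f}  B2 = {a, c, f}  B3 = {a, b, c}  B4 = {a, b, e}
Tree: B1–B2, B2–B3, B3–B4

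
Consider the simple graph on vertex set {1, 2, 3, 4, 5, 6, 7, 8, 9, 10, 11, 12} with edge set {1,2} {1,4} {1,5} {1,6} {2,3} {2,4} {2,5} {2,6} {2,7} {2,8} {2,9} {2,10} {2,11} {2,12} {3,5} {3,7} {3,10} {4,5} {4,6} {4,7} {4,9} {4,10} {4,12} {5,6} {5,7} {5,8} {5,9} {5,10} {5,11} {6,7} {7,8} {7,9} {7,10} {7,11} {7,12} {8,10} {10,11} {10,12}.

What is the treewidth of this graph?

A width-4 tree decomposition is:
Bags: B1 = {2, 4, 5, 7, 10}  B2 = {2, 4, 5, 6, 7}  B3 = {2, 4, 7, 10, 12}  B4 = {2, 3, 5, 7, 10}  B5 = {2, 5, 7, 10, 11}  B6 = {2, 5, 7, 8, 10}  B7 = {2, 4, 5, 7, 9}  B8 = {1, 2, 4, 5, 6}
Tree: B1–B2, B1–B3, B1–B4, B1–B5, B5–B6, B1–B7, B2–B8
Every bag has size at most 5, so the width is 5 − 1 = 4 and tw(G) ≤ 4. On the other hand G contains the 5-clique {2, 4, 7, 10, 12}. A clique must lie in a single bag of any decomposition, so no decomposition can have width below 4. Hence tw(G) = 4 exactly.

4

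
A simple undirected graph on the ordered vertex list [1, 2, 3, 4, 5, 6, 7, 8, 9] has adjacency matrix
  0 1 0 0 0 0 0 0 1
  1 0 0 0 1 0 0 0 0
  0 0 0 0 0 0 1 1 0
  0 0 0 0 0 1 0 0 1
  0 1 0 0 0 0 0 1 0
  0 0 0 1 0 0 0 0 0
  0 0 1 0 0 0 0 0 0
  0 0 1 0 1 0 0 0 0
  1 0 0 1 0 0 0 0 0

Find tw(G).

A width-1 tree decomposition is:
Bags: B1 = {4, 6}  B2 = {4, 9}  B3 = {1, 9}  B4 = {1, 2}  B5 = {2, 5}  B6 = {5, 8}  B7 = {3, 8}  B8 = {3, 7}
Tree: B1–B2, B2–B3, B3–B4, B4–B5, B5–B6, B6–B7, B7–B8
Every bag has size at most 2, so the width is 2 − 1 = 1 and tw(G) ≤ 1. G has an edge, so its treewidth is at least 1. Therefore the treewidth is 1.

1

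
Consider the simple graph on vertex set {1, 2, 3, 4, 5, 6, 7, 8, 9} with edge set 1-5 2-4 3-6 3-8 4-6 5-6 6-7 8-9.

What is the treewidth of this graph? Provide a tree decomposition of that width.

Treewidth 1.
Bags: B1 = {8, 9}  B2 = {3, 8}  B3 = {3, 6}  B4 = {4, 6}  B5 = {6, 7}  B6 = {5, 6}  B7 = {2, 4}  B8 = {1, 5}
Tree: B1–B2, B2–B3, B3–B4, B3–B5, B5–B6, B4–B7, B6–B8

Every bag has size at most 2, so the width is 2 − 1 = 1 and tw(G) ≤ 1. Any graph with an edge has treewidth ≥ 1, and G has the edge 8–9. Therefore the treewidth is 1.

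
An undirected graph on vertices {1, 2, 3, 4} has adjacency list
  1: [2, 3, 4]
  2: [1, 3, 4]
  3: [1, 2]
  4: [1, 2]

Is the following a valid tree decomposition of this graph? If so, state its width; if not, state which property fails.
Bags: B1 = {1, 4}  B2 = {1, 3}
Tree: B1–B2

A tree decomposition must satisfy three properties: every vertex lies in some bag; for every edge, both endpoints lie together in some bag; and for every vertex, the bags containing it form a connected subtree. Here vertex 2 appears in no bag, so the decomposition is invalid.

No — vertex 2 appears in no bag.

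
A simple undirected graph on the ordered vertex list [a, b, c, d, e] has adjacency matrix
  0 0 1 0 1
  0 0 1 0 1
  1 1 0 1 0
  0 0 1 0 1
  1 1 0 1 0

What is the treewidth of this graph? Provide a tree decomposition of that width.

Each bag holds 3 vertices, so the decomposition has width 2, which upper-bounds the treewidth. For the lower bound, G contains the cycle a–e–d–c–a, so G is not a forest; only forests have treewidth ≤ 1, hence tw(G) ≥ 2. Hence tw(G) = 2 exactly.

Treewidth 2.
One optimal decomposition is:
Bags: B1 = {a, c, e}  B2 = {c, d, e}  B3 = {b, c, e}
Tree: B1–B2, B2–B3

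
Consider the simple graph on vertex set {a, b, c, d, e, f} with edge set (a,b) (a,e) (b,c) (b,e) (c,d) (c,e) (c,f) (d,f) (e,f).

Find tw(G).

2

A width-2 tree decomposition is:
Bags: B1 = {c, e, f}  B2 = {b, c, e}  B3 = {c, d, f}  B4 = {a, b, e}
Tree: B1–B2, B1–B3, B2–B4
Each bag holds 3 vertices, so the decomposition has width 2, which upper-bounds the treewidth. For the lower bound, the 3 vertices {c, d, f} are pairwise adjacent, and any tree decomposition puts a clique entirely inside one bag — forcing width ≥ 2. Therefore the treewidth is 2.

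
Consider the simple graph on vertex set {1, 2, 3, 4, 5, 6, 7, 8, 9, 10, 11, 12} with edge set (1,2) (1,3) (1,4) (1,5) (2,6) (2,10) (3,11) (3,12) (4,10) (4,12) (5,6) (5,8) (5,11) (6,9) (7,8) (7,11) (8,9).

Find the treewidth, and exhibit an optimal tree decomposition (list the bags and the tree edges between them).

Treewidth 3.
One such decomposition:
Bags: B1 = {3, 4, 10, 12}  B2 = {1, 3, 4, 10}  B3 = {1, 2, 3, 10}  B4 = {1, 2, 3, 11}  B5 = {1, 2, 5, 11}  B6 = {2, 5, 6, 11}  B7 = {5, 6, 7, 11}  B8 = {5, 6, 7, 8}  B9 = {6, 7, 8, 9}
Tree: B1–B2, B2–B3, B3–B4, B4–B5, B5–B6, B6–B7, B7–B8, B8–B9

Every bag has size at most 4, so the width is 4 − 1 = 3 and tw(G) ≤ 3. For the lower bound: the 4 vertex sets {4,10,12}, {3}, {1}, {2,5,6,11} are disjoint, each induces a connected subgraph, and every pair is joined by at least one edge of G. Contracting each set to a single vertex therefore yields K_{4} as a minor, and since treewidth is minor-monotone, tw(G) ≥ tw(K_{4}) = 3. The upper and lower bounds meet at 3, so that is the treewidth.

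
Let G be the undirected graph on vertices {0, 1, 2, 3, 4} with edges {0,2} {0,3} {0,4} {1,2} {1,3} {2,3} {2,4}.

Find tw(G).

2

A width-2 tree decomposition is:
Bags: B1 = {0, 2, 4}  B2 = {0, 2, 3}  B3 = {1, 2, 3}
Tree: B1–B2, B2–B3
Every bag has size at most 3, so the width is 3 − 1 = 2 and tw(G) ≤ 2. Conversely, {0, 2, 3} is a clique of size 3, and the vertices of any clique must share a bag in every tree decomposition; so some bag has ≥ 3 vertices and tw(G) ≥ 2. Hence tw(G) = 2 exactly.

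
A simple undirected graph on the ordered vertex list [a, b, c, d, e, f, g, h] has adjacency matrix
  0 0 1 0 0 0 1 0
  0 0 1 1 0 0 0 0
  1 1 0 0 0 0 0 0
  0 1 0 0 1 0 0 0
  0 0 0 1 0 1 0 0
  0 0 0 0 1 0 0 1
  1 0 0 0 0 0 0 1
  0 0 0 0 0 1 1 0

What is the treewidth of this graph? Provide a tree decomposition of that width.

Treewidth 2.
Bags: B1 = {d, e, f}  B2 = {b, d, f}  B3 = {b, c, f}  B4 = {a, c, f}  B5 = {a, f, g}  B6 = {f, g, h}
Tree: B1–B2, B2–B3, B3–B4, B4–B5, B5–B6

The largest bag has 3 vertices, giving width 2; this decomposition certifies tw(G) ≤ 2. For the lower bound, G contains the cycle f–e–d–b–c–a–g–h–f, so G is not a forest; only forests have treewidth ≤ 1, hence tw(G) ≥ 2. Therefore the treewidth is 2.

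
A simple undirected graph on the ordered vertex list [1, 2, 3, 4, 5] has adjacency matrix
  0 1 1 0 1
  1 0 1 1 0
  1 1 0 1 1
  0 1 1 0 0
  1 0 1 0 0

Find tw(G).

A width-2 tree decomposition is:
Bags: B1 = {2, 3, 4}  B2 = {1, 2, 3}  B3 = {1, 3, 5}
Tree: B1–B2, B2–B3
Every bag has size at most 3, so the width is 3 − 1 = 2 and tw(G) ≤ 2. Conversely, {1, 2, 3} is a clique of size 3, and the vertices of any clique must share a bag in every tree decomposition; so some bag has ≥ 3 vertices and tw(G) ≥ 2. The upper and lower bounds meet at 2, so that is the treewidth.

2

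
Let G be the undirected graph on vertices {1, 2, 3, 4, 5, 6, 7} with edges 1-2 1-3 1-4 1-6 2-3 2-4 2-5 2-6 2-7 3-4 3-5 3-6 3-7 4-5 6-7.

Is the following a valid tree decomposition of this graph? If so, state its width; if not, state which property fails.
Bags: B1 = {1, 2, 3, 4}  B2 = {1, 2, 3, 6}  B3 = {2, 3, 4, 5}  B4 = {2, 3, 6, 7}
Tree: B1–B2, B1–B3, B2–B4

Yes; width 3.

Vertex coverage: the bags together contain {1, 2, 3, 4, 5, 6, 7}, the full vertex set. Edge coverage: each edge of G has both endpoints in at least one bag. Running intersection: for every vertex, the bags containing it form a connected subtree. All three properties hold, so this is a valid tree decomposition of width max|bag| − 1 = 3, and hence tw(G) ≤ 3.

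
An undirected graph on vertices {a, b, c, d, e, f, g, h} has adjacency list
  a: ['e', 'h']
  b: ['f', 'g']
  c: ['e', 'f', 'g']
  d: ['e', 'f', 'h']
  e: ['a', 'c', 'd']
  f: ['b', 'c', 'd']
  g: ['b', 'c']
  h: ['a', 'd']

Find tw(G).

A width-2 tree decomposition is:
Bags: B1 = {a, d, h}  B2 = {a, d, e}  B3 = {d, e, f}  B4 = {c, e, f}  B5 = {b, c, f}  B6 = {b, c, g}
Tree: B1–B2, B2–B3, B3–B4, B4–B5, B5–B6
The largest bag has 3 vertices, giving width 2; this decomposition certifies tw(G) ≤ 2. The edges h–a–e–d–h form a cycle, so G is not a tree and its treewidth is at least 2. Hence tw(G) = 2 exactly.

2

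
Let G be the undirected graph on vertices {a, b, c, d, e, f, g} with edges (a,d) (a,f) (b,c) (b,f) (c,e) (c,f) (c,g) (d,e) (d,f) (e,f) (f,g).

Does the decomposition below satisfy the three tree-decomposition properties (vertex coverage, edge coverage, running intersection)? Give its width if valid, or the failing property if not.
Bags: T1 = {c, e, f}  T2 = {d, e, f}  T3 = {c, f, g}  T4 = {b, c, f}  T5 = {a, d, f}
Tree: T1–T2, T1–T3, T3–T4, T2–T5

Yes; width 2.

Every vertex of G appears in some bag (union = {a, b, c, d, e, f, g}); every edge is covered by a bag; and for each vertex v the set of bags containing v is connected in the bag tree. The decomposition is therefore valid. The largest bag has 3 vertices, so the width is 2.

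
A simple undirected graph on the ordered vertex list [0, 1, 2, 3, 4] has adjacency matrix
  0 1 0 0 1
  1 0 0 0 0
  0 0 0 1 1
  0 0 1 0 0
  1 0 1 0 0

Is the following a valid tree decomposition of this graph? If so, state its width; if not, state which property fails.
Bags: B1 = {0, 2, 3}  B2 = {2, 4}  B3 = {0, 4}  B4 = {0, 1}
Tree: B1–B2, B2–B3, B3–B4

No — bags containing vertex 0 are not connected in the tree.

A tree decomposition must satisfy three properties: every vertex lies in some bag; for every edge, both endpoints lie together in some bag; and for every vertex, the bags containing it form a connected subtree. Here bags containing vertex 0 are not connected in the tree, so the decomposition is invalid.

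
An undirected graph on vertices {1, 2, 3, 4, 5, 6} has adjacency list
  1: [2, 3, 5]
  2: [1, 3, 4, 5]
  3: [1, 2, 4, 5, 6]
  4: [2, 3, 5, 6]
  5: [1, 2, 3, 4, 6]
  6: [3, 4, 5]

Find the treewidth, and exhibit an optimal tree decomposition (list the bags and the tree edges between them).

Every bag has size at most 4, so the width is 4 − 1 = 3 and tw(G) ≤ 3. Conversely, {1, 2, 3, 5} is a clique of size 4, and the vertices of any clique must share a bag in every tree decomposition; so some bag has ≥ 4 vertices and tw(G) ≥ 3. Combining the bounds, tw(G) = 3.

Treewidth 3.
One such decomposition:
Bags: B1 = {1, 2, 3, 5}  B2 = {2, 3, 4, 5}  B3 = {3, 4, 5, 6}
Tree: B1–B2, B2–B3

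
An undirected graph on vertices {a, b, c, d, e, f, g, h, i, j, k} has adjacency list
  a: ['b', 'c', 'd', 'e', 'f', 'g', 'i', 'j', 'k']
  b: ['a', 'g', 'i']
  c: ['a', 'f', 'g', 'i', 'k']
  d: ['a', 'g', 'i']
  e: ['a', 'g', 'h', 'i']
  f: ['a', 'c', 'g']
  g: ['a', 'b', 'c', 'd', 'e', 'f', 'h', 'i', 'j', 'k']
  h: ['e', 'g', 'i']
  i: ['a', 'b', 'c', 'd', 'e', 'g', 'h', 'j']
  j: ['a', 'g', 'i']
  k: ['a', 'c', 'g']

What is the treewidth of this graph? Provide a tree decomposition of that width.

Each bag holds 4 vertices, so the decomposition has width 3, which upper-bounds the treewidth. For the lower bound, the 4 vertices {e, g, h, i} are pairwise adjacent, and any tree decomposition puts a clique entirely inside one bag — forcing width ≥ 3. Combining the bounds, tw(G) = 3.

Treewidth 3.
Bags: B1 = {a, c, g, i}  B2 = {a, d, g, i}  B3 = {a, c, g, k}  B4 = {a, b, g, i}  B5 = {a, e, g, i}  B6 = {e, g, h, i}  B7 = {a, g, i, j}  B8 = {a, c, f, g}
Tree: B1–B2, B1–B3, B1–B4, B2–B5, B5–B6, B1–B7, B3–B8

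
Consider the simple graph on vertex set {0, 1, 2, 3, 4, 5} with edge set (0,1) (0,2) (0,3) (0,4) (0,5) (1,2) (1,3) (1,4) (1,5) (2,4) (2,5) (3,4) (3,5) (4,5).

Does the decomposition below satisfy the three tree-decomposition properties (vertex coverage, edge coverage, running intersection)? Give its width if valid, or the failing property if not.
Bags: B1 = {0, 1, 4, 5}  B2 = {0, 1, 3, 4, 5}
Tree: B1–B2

A tree decomposition must satisfy three properties: every vertex lies in some bag; for every edge, both endpoints lie together in some bag; and for every vertex, the bags containing it form a connected subtree. Here vertex 2 appears in no bag, so the decomposition is invalid.

No — vertex 2 appears in no bag.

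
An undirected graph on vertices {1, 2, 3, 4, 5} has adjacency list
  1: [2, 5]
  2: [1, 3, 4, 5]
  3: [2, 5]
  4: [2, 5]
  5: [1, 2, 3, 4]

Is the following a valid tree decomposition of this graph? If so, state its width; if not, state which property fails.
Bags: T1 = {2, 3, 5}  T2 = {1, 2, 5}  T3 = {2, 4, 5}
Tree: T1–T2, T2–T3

Yes; width 2.

Checking the three conditions: (i) the bags cover all of {1, 2, 3, 4, 5}; (ii) for each edge, some bag contains both endpoints; (iii) the bags containing any fixed vertex form a subtree. All hold, so the decomposition is valid with width 3 − 1 = 2.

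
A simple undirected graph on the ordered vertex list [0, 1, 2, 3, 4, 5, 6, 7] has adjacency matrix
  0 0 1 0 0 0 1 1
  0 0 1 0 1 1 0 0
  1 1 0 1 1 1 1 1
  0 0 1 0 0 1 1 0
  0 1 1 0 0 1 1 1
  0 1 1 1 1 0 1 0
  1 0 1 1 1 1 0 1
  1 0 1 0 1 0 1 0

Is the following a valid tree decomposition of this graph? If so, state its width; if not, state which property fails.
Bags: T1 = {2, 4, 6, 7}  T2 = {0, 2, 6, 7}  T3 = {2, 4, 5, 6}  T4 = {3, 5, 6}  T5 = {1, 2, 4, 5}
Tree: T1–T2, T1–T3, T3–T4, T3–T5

No — edge (2,3) lies in no bag.

A tree decomposition must satisfy three properties: every vertex lies in some bag; for every edge, both endpoints lie together in some bag; and for every vertex, the bags containing it form a connected subtree. Here edge (2,3) lies in no bag, so the decomposition is invalid.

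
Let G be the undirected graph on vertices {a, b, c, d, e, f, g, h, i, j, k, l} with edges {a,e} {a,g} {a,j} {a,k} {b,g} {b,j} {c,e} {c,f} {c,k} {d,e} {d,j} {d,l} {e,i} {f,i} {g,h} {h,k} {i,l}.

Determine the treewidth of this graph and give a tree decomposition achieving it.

Every bag has size at most 4, so the width is 4 − 1 = 3 and tw(G) ≤ 3. For the lower bound: the 4 vertex sets {b,g,h}, {k}, {a}, {c,d,e,j} are disjoint, each induces a connected subgraph, and every pair is joined by at least one edge of G. Contracting each set to a single vertex therefore yields K_{4} as a minor, and since treewidth is minor-monotone, tw(G) ≥ tw(K_{4}) = 3. Therefore the treewidth is 3.

Treewidth 3.
Bags: B1 = {b, g, h, k}  B2 = {a, b, g, k}  B3 = {a, b, j, k}  B4 = {a, c, j, k}  B5 = {a, c, e, j}  B6 = {c, d, e, j}  B7 = {c, d, e, f}  B8 = {d, e, f, i}  B9 = {d, f, i, l}
Tree: B1–B2, B2–B3, B3–B4, B4–B5, B5–B6, B6–B7, B7–B8, B8–B9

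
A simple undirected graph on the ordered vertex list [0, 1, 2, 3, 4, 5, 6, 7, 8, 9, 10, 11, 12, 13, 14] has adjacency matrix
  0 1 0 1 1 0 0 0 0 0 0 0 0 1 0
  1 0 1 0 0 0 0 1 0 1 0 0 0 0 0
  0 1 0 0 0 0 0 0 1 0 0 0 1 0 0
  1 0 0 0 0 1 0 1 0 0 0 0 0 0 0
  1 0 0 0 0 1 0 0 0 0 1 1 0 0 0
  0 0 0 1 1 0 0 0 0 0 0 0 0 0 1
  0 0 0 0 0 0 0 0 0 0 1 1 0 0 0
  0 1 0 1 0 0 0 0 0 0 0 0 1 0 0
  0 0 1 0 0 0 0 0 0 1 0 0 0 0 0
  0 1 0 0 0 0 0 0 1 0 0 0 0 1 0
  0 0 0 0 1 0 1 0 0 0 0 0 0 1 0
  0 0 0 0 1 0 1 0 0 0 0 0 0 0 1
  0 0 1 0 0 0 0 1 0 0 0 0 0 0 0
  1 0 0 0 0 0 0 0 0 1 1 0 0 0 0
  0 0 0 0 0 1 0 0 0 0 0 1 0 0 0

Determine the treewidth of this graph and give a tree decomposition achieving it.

Treewidth 3.
Bags: B1 = {2, 7, 8, 12}  B2 = {1, 2, 7, 8}  B3 = {1, 7, 8, 9}  B4 = {1, 3, 7, 9}  B5 = {0, 1, 3, 9}  B6 = {0, 3, 9, 13}  B7 = {0, 3, 5, 13}  B8 = {0, 4, 5, 13}  B9 = {4, 5, 10, 13}  B10 = {4, 5, 10, 14}  B11 = {4, 10, 11, 14}  B12 = {6, 10, 11, 14}
Tree: B1–B2, B2–B3, B3–B4, B4–B5, B5–B6, B6–B7, B7–B8, B8–B9, B9–B10, B10–B11, B11–B12

Each bag holds 4 vertices, so the decomposition has width 3, which upper-bounds the treewidth. For the lower bound: the 4 vertex sets {2,8,12}, {7}, {1}, {0,3,9,13} are disjoint, each induces a connected subgraph, and every pair is joined by at least one edge of G. Contracting each set to a single vertex therefore yields K_{4} as a minor, and since treewidth is minor-monotone, tw(G) ≥ tw(K_{4}) = 3. Hence tw(G) = 3 exactly.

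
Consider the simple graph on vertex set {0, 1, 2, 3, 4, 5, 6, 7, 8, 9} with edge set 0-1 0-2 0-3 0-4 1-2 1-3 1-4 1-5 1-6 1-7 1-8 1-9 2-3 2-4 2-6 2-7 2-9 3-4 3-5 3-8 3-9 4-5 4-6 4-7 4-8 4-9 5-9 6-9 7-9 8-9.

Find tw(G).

4

A width-4 tree decomposition is:
Bags: B1 = {1, 2, 3, 4, 9}  B2 = {1, 3, 4, 5, 9}  B3 = {0, 1, 2, 3, 4}  B4 = {1, 2, 4, 7, 9}  B5 = {1, 3, 4, 8, 9}  B6 = {1, 2, 4, 6, 9}
Tree: B1–B2, B1–B3, B1–B4, B1–B5, B4–B6
Every bag has size at most 5, so the width is 5 − 1 = 4 and tw(G) ≤ 4. For the lower bound, the 5 vertices {0, 1, 2, 3, 4} are pairwise adjacent, and any tree decomposition puts a clique entirely inside one bag — forcing width ≥ 4. The upper and lower bounds meet at 4, so that is the treewidth.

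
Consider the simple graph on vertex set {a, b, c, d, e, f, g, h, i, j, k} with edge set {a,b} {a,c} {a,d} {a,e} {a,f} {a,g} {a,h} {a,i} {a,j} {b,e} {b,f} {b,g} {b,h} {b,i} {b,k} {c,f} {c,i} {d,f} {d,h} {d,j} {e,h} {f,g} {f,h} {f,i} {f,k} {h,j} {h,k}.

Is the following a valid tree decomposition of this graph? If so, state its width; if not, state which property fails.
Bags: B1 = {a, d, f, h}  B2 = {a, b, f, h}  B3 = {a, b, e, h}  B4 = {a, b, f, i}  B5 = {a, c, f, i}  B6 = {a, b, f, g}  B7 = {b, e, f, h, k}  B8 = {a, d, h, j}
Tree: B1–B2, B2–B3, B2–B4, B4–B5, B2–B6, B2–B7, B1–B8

No — bags containing vertex e are not connected in the tree.

A tree decomposition must satisfy three properties: every vertex lies in some bag; for every edge, both endpoints lie together in some bag; and for every vertex, the bags containing it form a connected subtree. Here bags containing vertex e are not connected in the tree, so the decomposition is invalid.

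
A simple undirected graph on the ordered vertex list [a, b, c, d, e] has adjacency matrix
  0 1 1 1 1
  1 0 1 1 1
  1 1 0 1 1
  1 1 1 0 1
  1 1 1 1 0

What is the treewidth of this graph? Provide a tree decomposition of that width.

Treewidth 4.
One such decomposition:
Bags: B1 = {a, b, c, d, e}
Tree: (single bag)

A single bag containing all 5 vertices is trivially a valid decomposition of width 4. Conversely, {a, b, c, d, e} is a clique of size 5, and the vertices of any clique must share a bag in every tree decomposition; so some bag has ≥ 5 vertices and tw(G) ≥ 4. The upper and lower bounds meet at 4, so that is the treewidth.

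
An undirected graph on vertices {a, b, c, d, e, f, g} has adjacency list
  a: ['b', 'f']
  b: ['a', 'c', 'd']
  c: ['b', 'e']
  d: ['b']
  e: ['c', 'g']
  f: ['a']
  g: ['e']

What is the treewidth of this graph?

1

A width-1 tree decomposition is:
Bags: B1 = {a, b}  B2 = {b, d}  B3 = {b, c}  B4 = {a, f}  B5 = {c, e}  B6 = {e, g}
Tree: B1–B2, B1–B3, B1–B4, B3–B5, B5–B6
The largest bag has 2 vertices, giving width 1; this decomposition certifies tw(G) ≤ 1. G has an edge, so its treewidth is at least 1. The upper and lower bounds meet at 1, so that is the treewidth.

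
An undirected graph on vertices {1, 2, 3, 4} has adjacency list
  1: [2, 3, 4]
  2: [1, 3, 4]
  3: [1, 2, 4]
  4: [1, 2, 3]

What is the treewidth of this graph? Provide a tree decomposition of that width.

With just one bag of size 4, the width is 4 − 1 = 3, so tw(G) ≤ 3. On the other hand G contains the 4-clique {1, 2, 3, 4}. A clique must lie in a single bag of any decomposition, so no decomposition can have width below 3. Hence tw(G) = 3 exactly.

Treewidth 3.
Bags: B1 = {1, 2, 3, 4}
Tree: (single bag)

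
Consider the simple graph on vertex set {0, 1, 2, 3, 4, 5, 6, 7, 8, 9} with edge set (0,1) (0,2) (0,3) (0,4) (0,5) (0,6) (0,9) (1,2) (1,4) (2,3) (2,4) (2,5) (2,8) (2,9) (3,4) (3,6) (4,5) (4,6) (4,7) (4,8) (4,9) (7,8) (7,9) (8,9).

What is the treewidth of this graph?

A width-3 tree decomposition is:
Bags: B1 = {0, 3, 4, 6}  B2 = {0, 2, 3, 4}  B3 = {0, 1, 2, 4}  B4 = {0, 2, 4, 9}  B5 = {2, 4, 8, 9}  B6 = {4, 7, 8, 9}  B7 = {0, 2, 4, 5}
Tree: B1–B2, B2–B3, B2–B4, B4–B5, B5–B6, B3–B7
The largest bag has 4 vertices, giving width 3; this decomposition certifies tw(G) ≤ 3. Conversely, {0, 1, 2, 4} is a clique of size 4, and the vertices of any clique must share a bag in every tree decomposition; so some bag has ≥ 4 vertices and tw(G) ≥ 3. Combining the bounds, tw(G) = 3.

3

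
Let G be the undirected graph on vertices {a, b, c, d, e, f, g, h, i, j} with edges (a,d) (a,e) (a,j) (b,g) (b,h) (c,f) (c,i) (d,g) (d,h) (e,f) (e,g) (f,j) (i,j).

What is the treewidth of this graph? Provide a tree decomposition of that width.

The largest bag has 3 vertices, giving width 2; this decomposition certifies tw(G) ≤ 2. For the lower bound, G contains the cycle i–c–f–j–i, so G is not a forest; only forests have treewidth ≤ 1, hence tw(G) ≥ 2. The upper and lower bounds meet at 2, so that is the treewidth.

Treewidth 2.
One such decomposition:
Bags: B1 = {c, i, j}  B2 = {c, f, j}  B3 = {a, f, j}  B4 = {a, e, f}  B5 = {a, d, e}  B6 = {d, e, g}  B7 = {d, g, h}  B8 = {b, g, h}
Tree: B1–B2, B2–B3, B3–B4, B4–B5, B5–B6, B6–B7, B7–B8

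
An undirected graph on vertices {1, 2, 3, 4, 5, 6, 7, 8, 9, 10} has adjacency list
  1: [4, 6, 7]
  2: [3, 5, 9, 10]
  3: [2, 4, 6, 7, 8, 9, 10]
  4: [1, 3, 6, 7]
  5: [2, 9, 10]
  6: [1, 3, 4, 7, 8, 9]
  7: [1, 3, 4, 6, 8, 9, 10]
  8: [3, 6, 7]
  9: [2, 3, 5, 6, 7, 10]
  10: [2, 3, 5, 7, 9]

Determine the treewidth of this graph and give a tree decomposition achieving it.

Every bag has size at most 4, so the width is 4 − 1 = 3 and tw(G) ≤ 3. For the lower bound, the 4 vertices {1, 4, 6, 7} are pairwise adjacent, and any tree decomposition puts a clique entirely inside one bag — forcing width ≥ 3. The upper and lower bounds meet at 3, so that is the treewidth.

Treewidth 3.
Bags: B1 = {3, 6, 7, 9}  B2 = {3, 7, 9, 10}  B3 = {2, 3, 9, 10}  B4 = {3, 6, 7, 8}  B5 = {3, 4, 6, 7}  B6 = {2, 5, 9, 10}  B7 = {1, 4, 6, 7}
Tree: B1–B2, B2–B3, B1–B4, B4–B5, B3–B6, B5–B7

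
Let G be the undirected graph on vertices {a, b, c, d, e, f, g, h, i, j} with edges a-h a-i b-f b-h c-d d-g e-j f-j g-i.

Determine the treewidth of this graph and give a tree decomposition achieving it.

Treewidth 1.
One such decomposition:
Bags: B1 = {c, d}  B2 = {d, g}  B3 = {g, i}  B4 = {a, i}  B5 = {a, h}  B6 = {b, h}  B7 = {b, f}  B8 = {f, j}  B9 = {e, j}
Tree: B1–B2, B2–B3, B3–B4, B4–B5, B5–B6, B6–B7, B7–B8, B8–B9

Each bag holds 2 vertices, so the decomposition has width 1, which upper-bounds the treewidth. Any graph with an edge has treewidth ≥ 1, and G has the edge c–d. Combining the bounds, tw(G) = 1.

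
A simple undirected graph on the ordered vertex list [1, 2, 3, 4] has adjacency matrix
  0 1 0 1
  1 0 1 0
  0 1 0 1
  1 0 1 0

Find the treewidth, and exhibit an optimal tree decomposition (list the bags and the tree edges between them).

Treewidth 2.
One optimal decomposition is:
Bags: B1 = {1, 2, 4}  B2 = {2, 3, 4}
Tree: B1–B2

Each bag holds 3 vertices, so the decomposition has width 2, which upper-bounds the treewidth. Since 4–1–2–3–4 is a cycle in G, G is not acyclic. Forests are exactly the graphs of treewidth ≤ 1, so tw(G) ≥ 2. The upper and lower bounds meet at 2, so that is the treewidth.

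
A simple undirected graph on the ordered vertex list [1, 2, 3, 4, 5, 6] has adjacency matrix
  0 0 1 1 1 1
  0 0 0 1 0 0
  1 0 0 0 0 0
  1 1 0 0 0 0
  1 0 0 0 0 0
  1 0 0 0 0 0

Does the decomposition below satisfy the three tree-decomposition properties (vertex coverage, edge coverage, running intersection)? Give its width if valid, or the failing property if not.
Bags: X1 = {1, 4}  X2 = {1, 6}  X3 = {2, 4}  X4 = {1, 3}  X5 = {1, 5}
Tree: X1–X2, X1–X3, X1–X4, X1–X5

Yes; width 1.

Every vertex of G appears in some bag (union = {1, 2, 3, 4, 5, 6}); every edge is covered by a bag; and for each vertex v the set of bags containing v is connected in the bag tree. The decomposition is therefore valid. The largest bag has 2 vertices, so the width is 1.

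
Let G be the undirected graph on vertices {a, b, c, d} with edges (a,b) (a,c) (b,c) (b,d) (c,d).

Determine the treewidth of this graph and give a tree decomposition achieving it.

Treewidth 2.
One such decomposition:
Bags: B1 = {b, c, d}  B2 = {a, b, c}
Tree: B1–B2

The largest bag has 3 vertices, giving width 2; this decomposition certifies tw(G) ≤ 2. On the other hand G contains the 3-clique {b, c, d}. A clique must lie in a single bag of any decomposition, so no decomposition can have width below 2. Combining the bounds, tw(G) = 2.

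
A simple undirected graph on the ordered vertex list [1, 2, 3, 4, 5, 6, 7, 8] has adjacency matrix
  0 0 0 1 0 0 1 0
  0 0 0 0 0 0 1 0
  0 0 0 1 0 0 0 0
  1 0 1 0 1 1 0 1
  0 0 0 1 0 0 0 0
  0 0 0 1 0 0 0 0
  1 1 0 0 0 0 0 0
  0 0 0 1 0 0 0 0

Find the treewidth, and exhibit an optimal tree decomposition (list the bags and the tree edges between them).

Treewidth 1.
One optimal decomposition is:
Bags: B1 = {1, 7}  B2 = {1, 4}  B3 = {4, 6}  B4 = {4, 8}  B5 = {4, 5}  B6 = {3, 4}  B7 = {2, 7}
Tree: B1–B2, B2–B3, B2–B4, B2–B5, B3–B6, B1–B7

Every bag has size at most 2, so the width is 2 − 1 = 1 and tw(G) ≤ 1. Since G has at least one edge (e.g. 1–7), it is not an edgeless graph, so tw(G) ≥ 1. The upper and lower bounds meet at 1, so that is the treewidth.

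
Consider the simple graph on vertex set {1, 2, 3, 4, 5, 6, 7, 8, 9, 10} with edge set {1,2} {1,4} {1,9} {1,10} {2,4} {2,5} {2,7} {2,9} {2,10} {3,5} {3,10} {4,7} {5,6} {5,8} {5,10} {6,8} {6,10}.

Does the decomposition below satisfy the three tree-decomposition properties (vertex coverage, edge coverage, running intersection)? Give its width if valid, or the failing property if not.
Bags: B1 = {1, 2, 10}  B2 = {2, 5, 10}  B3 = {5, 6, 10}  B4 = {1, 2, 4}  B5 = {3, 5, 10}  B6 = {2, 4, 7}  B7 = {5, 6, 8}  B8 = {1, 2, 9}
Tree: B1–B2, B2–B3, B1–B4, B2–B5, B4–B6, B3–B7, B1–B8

Every vertex of G appears in some bag (union = {1, 2, 3, 4, 5, 6, 7, 8, 9, 10}); every edge is covered by a bag; and for each vertex v the set of bags containing v is connected in the bag tree. The decomposition is therefore valid. The largest bag has 3 vertices, so the width is 2.

Yes; width 2.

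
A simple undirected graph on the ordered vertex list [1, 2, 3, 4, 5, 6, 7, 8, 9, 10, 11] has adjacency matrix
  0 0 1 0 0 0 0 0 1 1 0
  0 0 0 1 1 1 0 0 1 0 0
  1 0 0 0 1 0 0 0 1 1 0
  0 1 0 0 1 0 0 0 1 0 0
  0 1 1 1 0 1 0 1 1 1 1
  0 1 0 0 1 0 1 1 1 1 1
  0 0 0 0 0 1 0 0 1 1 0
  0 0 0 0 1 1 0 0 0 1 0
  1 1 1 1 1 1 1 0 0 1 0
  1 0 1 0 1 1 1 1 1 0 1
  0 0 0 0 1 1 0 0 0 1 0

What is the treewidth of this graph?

3

A width-3 tree decomposition is:
Bags: B1 = {3, 5, 9, 10}  B2 = {5, 6, 9, 10}  B3 = {2, 5, 6, 9}  B4 = {2, 4, 5, 9}  B5 = {1, 3, 9, 10}  B6 = {5, 6, 10, 11}  B7 = {5, 6, 8, 10}  B8 = {6, 7, 9, 10}
Tree: B1–B2, B2–B3, B3–B4, B1–B5, B2–B6, B6–B7, B2–B8
Every bag has size at most 4, so the width is 4 − 1 = 3 and tw(G) ≤ 3. Conversely, {1, 3, 9, 10} is a clique of size 4, and the vertices of any clique must share a bag in every tree decomposition; so some bag has ≥ 4 vertices and tw(G) ≥ 3. Combining the bounds, tw(G) = 3.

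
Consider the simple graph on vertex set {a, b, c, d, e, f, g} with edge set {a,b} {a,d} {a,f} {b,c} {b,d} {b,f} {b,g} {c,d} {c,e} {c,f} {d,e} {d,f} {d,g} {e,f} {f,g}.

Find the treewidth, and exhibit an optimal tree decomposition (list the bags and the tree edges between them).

Each bag holds 4 vertices, so the decomposition has width 3, which upper-bounds the treewidth. On the other hand G contains the 4-clique {c, d, e, f}. A clique must lie in a single bag of any decomposition, so no decomposition can have width below 3. The upper and lower bounds meet at 3, so that is the treewidth.

Treewidth 3.
Bags: B1 = {b, d, f, g}  B2 = {b, c, d, f}  B3 = {c, d, e, f}  B4 = {a, b, d, f}
Tree: B1–B2, B2–B3, B1–B4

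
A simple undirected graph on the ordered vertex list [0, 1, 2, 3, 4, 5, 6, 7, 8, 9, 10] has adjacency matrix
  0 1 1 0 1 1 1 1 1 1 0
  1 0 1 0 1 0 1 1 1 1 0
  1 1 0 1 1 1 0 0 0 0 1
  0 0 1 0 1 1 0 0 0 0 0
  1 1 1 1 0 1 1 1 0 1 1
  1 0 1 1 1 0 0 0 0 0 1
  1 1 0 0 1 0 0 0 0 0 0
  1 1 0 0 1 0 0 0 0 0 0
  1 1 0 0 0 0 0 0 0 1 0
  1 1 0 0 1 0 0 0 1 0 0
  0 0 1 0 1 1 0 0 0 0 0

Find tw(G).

A width-3 tree decomposition is:
Bags: B1 = {0, 1, 2, 4}  B2 = {0, 1, 4, 7}  B3 = {0, 1, 4, 9}  B4 = {0, 1, 8, 9}  B5 = {0, 2, 4, 5}  B6 = {2, 3, 4, 5}  B7 = {0, 1, 4, 6}  B8 = {2, 4, 5, 10}
Tree: B1–B2, B1–B3, B3–B4, B1–B5, B5–B6, B2–B7, B6–B8
Every bag has size at most 4, so the width is 4 − 1 = 3 and tw(G) ≤ 3. On the other hand G contains the 4-clique {0, 1, 8, 9}. A clique must lie in a single bag of any decomposition, so no decomposition can have width below 3. Hence tw(G) = 3 exactly.

3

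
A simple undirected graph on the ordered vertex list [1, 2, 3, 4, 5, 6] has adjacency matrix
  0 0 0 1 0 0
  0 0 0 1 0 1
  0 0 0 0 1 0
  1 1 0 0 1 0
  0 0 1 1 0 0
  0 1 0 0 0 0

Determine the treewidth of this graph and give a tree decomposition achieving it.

Treewidth 1.
One optimal decomposition is:
Bags: B1 = {4, 5}  B2 = {3, 5}  B3 = {2, 4}  B4 = {2, 6}  B5 = {1, 4}
Tree: B1–B2, B1–B3, B3–B4, B1–B5

Every bag has size at most 2, so the width is 2 − 1 = 1 and tw(G) ≤ 1. Since G has at least one edge (e.g. 5–4), it is not an edgeless graph, so tw(G) ≥ 1. The upper and lower bounds meet at 1, so that is the treewidth.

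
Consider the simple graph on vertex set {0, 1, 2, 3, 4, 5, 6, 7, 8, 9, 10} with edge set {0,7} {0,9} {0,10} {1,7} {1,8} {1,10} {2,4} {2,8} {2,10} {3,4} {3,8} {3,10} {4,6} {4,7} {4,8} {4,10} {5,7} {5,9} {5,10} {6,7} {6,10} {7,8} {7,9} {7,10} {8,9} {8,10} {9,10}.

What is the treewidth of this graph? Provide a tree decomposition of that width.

Treewidth 3.
One such decomposition:
Bags: B1 = {7, 8, 9, 10}  B2 = {5, 7, 9, 10}  B3 = {4, 7, 8, 10}  B4 = {2, 4, 8, 10}  B5 = {1, 7, 8, 10}  B6 = {3, 4, 8, 10}  B7 = {4, 6, 7, 10}  B8 = {0, 7, 9, 10}
Tree: B1–B2, B1–B3, B3–B4, B3–B5, B3–B6, B3–B7, B1–B8

Every bag has size at most 4, so the width is 4 − 1 = 3 and tw(G) ≤ 3. On the other hand G contains the 4-clique {2, 4, 8, 10}. A clique must lie in a single bag of any decomposition, so no decomposition can have width below 3. Hence tw(G) = 3 exactly.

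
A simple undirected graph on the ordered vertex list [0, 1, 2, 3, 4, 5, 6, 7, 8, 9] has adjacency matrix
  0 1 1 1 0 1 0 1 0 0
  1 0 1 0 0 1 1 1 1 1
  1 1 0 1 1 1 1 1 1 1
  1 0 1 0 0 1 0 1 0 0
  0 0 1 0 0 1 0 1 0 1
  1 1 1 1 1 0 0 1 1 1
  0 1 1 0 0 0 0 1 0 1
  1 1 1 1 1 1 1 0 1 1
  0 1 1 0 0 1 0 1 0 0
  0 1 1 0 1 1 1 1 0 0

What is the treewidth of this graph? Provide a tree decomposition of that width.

Treewidth 4.
Bags: B1 = {1, 2, 5, 7, 9}  B2 = {0, 1, 2, 5, 7}  B3 = {2, 4, 5, 7, 9}  B4 = {1, 2, 6, 7, 9}  B5 = {0, 2, 3, 5, 7}  B6 = {1, 2, 5, 7, 8}
Tree: B1–B2, B1–B3, B1–B4, B2–B5, B1–B6

The largest bag has 5 vertices, giving width 4; this decomposition certifies tw(G) ≤ 4. On the other hand G contains the 5-clique {0, 1, 2, 5, 7}. A clique must lie in a single bag of any decomposition, so no decomposition can have width below 4. Hence tw(G) = 4 exactly.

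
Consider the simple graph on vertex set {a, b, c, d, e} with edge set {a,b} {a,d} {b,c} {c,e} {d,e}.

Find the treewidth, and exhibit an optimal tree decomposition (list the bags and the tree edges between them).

Treewidth 2.
One such decomposition:
Bags: B1 = {a, b, d}  B2 = {b, c, d}  B3 = {c, d, e}
Tree: B1–B2, B2–B3

Each bag holds 3 vertices, so the decomposition has width 2, which upper-bounds the treewidth. The edges d–a–b–c–e–d form a cycle, so G is not a tree and its treewidth is at least 2. Combining the bounds, tw(G) = 2.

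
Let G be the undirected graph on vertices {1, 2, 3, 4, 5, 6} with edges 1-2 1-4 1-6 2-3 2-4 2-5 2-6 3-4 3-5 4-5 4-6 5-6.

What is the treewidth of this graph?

A width-3 tree decomposition is:
Bags: B1 = {2, 3, 4, 5}  B2 = {2, 4, 5, 6}  B3 = {1, 2, 4, 6}
Tree: B1–B2, B2–B3
Every bag has size at most 4, so the width is 4 − 1 = 3 and tw(G) ≤ 3. On the other hand G contains the 4-clique {1, 2, 4, 6}. A clique must lie in a single bag of any decomposition, so no decomposition can have width below 3. The upper and lower bounds meet at 3, so that is the treewidth.

3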